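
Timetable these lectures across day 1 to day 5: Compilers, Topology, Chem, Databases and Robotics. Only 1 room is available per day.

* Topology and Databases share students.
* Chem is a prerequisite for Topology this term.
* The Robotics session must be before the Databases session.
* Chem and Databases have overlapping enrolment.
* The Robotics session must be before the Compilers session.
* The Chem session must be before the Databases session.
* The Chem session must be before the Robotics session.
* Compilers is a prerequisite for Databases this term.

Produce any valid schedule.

Compilers -> day 3; Robotics -> day 2; Databases -> day 4; Chem -> day 1; Topology -> day 5

Checking: Chem(day 1) before Robotics(day 2); Robotics(day 2) before Databases(day 4); Robotics(day 2) before Compilers(day 3); Chem(day 1) before Topology(day 5); Chem(day 1) before Databases(day 4); Compilers(day 3) before Databases(day 4); Chem(day 1) != Databases(day 4); Topology(day 5) != Databases(day 4); max 1 per day (cap 1).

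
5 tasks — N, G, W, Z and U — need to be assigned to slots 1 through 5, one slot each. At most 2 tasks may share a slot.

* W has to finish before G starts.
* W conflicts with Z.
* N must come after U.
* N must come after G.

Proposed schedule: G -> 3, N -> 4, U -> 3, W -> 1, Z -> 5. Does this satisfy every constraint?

W has to finish before G starts — holds.
W conflicts with Z — holds.
N must come after G — holds.
At most 2 tasks may share a slot — holds.
N must come after U — holds.

Yes, all constraints hold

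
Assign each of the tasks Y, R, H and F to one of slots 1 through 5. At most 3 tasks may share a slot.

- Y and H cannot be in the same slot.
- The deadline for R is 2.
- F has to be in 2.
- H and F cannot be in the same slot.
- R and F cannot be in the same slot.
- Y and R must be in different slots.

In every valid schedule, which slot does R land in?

R's window is 1–2.
F is fixed at 2, and R can't share a slot with F.
So R must be 1.

1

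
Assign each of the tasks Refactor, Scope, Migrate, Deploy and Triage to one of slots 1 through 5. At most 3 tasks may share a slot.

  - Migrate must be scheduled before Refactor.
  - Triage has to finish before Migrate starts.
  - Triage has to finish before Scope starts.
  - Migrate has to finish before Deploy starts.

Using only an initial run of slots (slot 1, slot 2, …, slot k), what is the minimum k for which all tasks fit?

The precedence chain requires at least 3 distinct slots.
With at most 3 per slot and 5 tasks, at least 2 slots are needed.
3 works (last occupied slot: 3): for example Deploy in 3, Refactor in 3, Triage in 1, Migrate in 2, Scope in 2.

3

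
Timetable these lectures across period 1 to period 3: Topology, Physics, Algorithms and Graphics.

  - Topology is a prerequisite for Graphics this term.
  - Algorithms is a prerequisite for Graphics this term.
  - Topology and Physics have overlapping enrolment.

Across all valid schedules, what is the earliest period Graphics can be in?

Precedence pushes Graphics to at least period 2.
Graphics at period 2 is achievable: Graphics -> period 2; Physics -> period 2; Algorithms -> period 1; Topology -> period 1.

period 2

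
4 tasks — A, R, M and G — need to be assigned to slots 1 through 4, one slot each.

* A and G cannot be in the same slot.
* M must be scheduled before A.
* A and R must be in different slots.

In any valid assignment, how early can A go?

Precedence pushes A to at least 2.
A at 2 is achievable: R -> 1; A -> 2; G -> 1; M -> 1.

2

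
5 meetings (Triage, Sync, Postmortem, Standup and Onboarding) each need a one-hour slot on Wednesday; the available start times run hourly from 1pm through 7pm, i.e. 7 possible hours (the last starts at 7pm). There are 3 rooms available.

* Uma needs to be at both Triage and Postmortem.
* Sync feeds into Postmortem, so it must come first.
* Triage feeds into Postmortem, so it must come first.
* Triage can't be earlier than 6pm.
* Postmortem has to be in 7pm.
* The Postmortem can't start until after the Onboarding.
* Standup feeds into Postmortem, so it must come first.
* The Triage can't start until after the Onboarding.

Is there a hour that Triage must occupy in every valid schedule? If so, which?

Triage's window is 6pm–7pm.
Postmortem is fixed at 7pm, and Triage can't share a hour with Postmortem.
So Triage must be 6pm.

6pm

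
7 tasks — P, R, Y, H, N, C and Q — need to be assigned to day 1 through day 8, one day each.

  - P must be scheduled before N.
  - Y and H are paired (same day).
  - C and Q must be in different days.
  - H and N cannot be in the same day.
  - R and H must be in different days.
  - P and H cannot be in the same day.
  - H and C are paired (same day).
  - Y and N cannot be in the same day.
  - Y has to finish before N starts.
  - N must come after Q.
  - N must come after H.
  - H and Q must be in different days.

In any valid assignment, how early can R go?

day 1

R at day 1 is achievable: C -> day 2; R -> day 1; P -> day 1; Y -> day 2; Q -> day 1; H -> day 2; N -> day 3.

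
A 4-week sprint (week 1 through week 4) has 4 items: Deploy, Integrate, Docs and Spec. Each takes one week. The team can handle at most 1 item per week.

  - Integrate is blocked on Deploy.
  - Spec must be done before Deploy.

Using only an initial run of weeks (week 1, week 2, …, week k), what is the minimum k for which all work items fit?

The precedence chain requires at least 3 distinct weeks.
With at most 1 per week and 4 work items, at least 4 weeks are needed.
4 works (last occupied week: week 4): for example Spec=week 1, Integrate=week 3, Deploy=week 2, Docs=week 4.

4 weeks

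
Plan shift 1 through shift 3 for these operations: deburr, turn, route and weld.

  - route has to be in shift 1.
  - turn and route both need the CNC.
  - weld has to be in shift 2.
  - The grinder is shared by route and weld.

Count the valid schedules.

6

Splitting on deburr: it can be shift 1 (2), shift 2 (2), shift 3 (2). Listing each branch's schedules as (turn, route, weld) by shift number:
deburr=shift 1: (2,1,2) (3,1,2) — 2.
deburr=shift 2: (2,1,2) (3,1,2) — 2.
deburr=shift 3: (2,1,2) (3,1,2) — 2.
Summing: 2 + 2 + 2 = 6.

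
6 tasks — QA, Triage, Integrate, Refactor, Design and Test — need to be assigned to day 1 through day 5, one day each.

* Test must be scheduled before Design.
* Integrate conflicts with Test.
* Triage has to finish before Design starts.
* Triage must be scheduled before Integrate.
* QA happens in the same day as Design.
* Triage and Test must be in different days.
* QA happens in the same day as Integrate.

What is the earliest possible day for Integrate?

day 3

Precedence pushes Integrate to at least day 2.
Integrate at day 3 is achievable: Refactor=day 1, Design=day 3, Test=day 2, QA=day 3, Integrate=day 3, Triage=day 1.
Nothing earlier works — the conflict constraints rule out every day before day 3.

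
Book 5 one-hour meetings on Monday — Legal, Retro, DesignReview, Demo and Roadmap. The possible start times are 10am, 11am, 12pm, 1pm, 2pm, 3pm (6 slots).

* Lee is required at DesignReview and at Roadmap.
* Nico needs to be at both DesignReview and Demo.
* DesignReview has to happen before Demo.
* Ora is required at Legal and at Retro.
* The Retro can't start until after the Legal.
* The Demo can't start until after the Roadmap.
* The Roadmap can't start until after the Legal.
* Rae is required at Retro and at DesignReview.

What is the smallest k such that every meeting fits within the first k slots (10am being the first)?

The precedence chain requires at least 3 distinct slots.
3 works (last occupied slot: 12pm): for example Demo -> 12pm; Retro -> 11am; DesignReview -> 10am; Legal -> 10am; Roadmap -> 11am.

3 slots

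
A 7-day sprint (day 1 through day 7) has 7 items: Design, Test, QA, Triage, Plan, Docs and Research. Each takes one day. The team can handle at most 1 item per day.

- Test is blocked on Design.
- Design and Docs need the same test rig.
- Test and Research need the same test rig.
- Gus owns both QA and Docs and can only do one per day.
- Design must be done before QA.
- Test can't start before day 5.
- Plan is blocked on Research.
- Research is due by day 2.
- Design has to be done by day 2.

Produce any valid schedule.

Triage in day 6; QA in day 3; Plan in day 4; Docs in day 7; Research in day 2; Design in day 1; Test in day 5

Checking: Design(day 1) before QA(day 3); Research(day 2) before Plan(day 4); Design(day 1) before Test(day 5); Design(day 1) != Docs(day 7); Test(day 5) != Research(day 2); QA(day 3) != Docs(day 7); Design=day 1 in [day 1,day 2]; Research=day 2 in [day 1,day 2]; Test=day 5 in [day 5,day 7]; max 1 per day (cap 1).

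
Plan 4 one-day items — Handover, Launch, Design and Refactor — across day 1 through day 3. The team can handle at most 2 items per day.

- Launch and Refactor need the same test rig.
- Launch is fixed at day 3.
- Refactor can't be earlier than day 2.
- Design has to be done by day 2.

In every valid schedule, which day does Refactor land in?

day 2

Refactor's window is day 2–day 3.
Launch is fixed at day 3, and Refactor can't share a day with Launch.
So Refactor must be day 2.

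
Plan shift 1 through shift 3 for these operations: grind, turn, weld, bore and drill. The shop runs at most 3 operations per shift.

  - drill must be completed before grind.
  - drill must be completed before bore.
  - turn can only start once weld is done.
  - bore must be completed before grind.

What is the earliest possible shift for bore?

shift 2

Precedence pushes bore to at least shift 2; downstream work caps bore at shift 2.
bore at shift 2 is achievable: grind=shift 3, weld=shift 1, turn=shift 2, drill=shift 1, bore=shift 2.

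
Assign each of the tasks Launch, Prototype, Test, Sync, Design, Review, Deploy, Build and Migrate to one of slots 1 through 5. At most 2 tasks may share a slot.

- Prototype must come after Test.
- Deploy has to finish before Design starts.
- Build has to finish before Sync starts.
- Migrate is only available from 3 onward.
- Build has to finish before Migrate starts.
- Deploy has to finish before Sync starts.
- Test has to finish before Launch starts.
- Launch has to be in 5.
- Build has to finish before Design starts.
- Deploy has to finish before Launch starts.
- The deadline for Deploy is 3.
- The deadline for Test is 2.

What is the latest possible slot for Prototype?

5

Precedence pushes Prototype to at least 2.
Prototype at 5 is achievable: Launch in 5; Prototype in 5; Design in 4; Migrate in 3; Sync in 3; Review in 2; Test in 1; Build in 2; Deploy in 1.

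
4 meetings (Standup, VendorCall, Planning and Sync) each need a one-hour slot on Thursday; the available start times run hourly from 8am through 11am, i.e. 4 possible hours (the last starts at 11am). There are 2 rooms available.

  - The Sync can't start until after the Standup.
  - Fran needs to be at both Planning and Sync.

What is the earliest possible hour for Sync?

Precedence pushes Sync to at least 9am.
Sync at 9am is achievable: VendorCall in 8am, Standup in 8am, Sync in 9am, Planning in 10am.

9am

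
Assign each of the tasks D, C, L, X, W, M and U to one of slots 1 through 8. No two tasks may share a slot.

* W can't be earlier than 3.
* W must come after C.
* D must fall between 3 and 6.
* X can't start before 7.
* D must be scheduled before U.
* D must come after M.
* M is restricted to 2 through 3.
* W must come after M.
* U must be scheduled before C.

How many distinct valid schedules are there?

Splitting on D: it can be 3 (16), 4 (8). Listing each branch's schedules as (C, L, X, W, M, U):
D=3: (5,1,7,6,2,4) (5,1,7,8,2,4) (5,1,8,6,2,4) (5,1,8,7,2,4) (5,6,7,8,2,4) (5,6,8,7,2,4) (5,7,8,6,2,4) (5,8,7,6,2,4) (6,1,7,8,2,4) (6,1,7,8,2,5) (6,1,8,7,2,4) (6,1,8,7,2,5) (6,4,7,8,2,5) (6,4,8,7,2,5) (6,5,7,8,2,4) (6,5,8,7,2,4) — 16.
D=4: (6,1,7,8,2,5) (6,1,7,8,3,5) (6,1,8,7,2,5) (6,1,8,7,3,5) (6,2,7,8,3,5) (6,2,8,7,3,5) (6,3,7,8,2,5) (6,3,8,7,2,5) — 8.
Summing: 16 + 8 = 24.

24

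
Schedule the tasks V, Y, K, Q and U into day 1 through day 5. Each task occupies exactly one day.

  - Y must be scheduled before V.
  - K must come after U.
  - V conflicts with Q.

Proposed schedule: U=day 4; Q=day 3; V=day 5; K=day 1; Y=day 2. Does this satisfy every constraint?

Y must be scheduled before V — holds.
K must come after U — violated.
V conflicts with Q — holds.

No. K must come after U is not satisfied.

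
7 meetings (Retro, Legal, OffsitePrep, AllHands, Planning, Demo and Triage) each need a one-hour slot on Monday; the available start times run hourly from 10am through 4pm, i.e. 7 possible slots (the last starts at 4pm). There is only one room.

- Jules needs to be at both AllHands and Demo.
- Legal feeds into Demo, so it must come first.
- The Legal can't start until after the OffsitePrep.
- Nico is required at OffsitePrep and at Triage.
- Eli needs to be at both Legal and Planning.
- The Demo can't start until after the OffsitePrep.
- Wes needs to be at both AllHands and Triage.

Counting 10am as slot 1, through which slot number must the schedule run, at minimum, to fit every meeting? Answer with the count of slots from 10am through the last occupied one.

7

The precedence chain requires at least 3 distinct slots.
With at most 1 per slot and 7 meetings, at least 7 slots are needed.
7 works (last occupied slot: 4pm): for example Triage -> 4pm; AllHands -> 2pm; Legal -> 11am; Demo -> 12pm; Planning -> 3pm; OffsitePrep -> 10am; Retro -> 1pm.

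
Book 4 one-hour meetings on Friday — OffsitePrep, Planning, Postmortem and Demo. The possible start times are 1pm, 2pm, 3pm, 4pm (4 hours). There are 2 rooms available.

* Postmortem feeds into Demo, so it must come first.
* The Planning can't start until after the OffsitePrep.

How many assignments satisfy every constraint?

Splitting on OffsitePrep: it can be 1pm (18), 2pm (12), 3pm (6). Listing each branch's schedules as (Planning, Postmortem, Demo):
OffsitePrep=1pm: (2pm,1pm,2pm) (2pm,1pm,3pm) (2pm,1pm,4pm) (2pm,2pm,3pm) (2pm,2pm,4pm) (2pm,3pm,4pm) (3pm,1pm,2pm) (3pm,1pm,3pm) (3pm,1pm,4pm) (3pm,2pm,3pm) (3pm,2pm,4pm) (3pm,3pm,4pm) (4pm,1pm,2pm) (4pm,1pm,3pm) (4pm,1pm,4pm) (4pm,2pm,3pm) (4pm,2pm,4pm) (4pm,3pm,4pm) — 18.
OffsitePrep=2pm: (3pm,1pm,2pm) (3pm,1pm,3pm) (3pm,1pm,4pm) (3pm,2pm,3pm) (3pm,2pm,4pm) (3pm,3pm,4pm) (4pm,1pm,2pm) (4pm,1pm,3pm) (4pm,1pm,4pm) (4pm,2pm,3pm) (4pm,2pm,4pm) (4pm,3pm,4pm) — 12.
OffsitePrep=3pm: (4pm,1pm,2pm) (4pm,1pm,3pm) (4pm,1pm,4pm) (4pm,2pm,3pm) (4pm,2pm,4pm) (4pm,3pm,4pm) — 6.
Summing: 18 + 12 + 6 = 36.

36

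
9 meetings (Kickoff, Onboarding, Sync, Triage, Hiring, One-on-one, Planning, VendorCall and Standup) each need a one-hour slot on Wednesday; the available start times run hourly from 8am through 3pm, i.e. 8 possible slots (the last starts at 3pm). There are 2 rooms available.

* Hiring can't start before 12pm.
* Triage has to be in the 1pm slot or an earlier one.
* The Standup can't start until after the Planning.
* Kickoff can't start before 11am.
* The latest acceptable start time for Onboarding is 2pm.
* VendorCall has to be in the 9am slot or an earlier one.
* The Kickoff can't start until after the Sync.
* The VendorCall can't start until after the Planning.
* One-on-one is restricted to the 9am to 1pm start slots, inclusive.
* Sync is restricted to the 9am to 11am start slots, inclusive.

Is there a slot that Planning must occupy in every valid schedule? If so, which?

Downstream work caps Planning at 8am.
So Planning is pinned to 8am.

8am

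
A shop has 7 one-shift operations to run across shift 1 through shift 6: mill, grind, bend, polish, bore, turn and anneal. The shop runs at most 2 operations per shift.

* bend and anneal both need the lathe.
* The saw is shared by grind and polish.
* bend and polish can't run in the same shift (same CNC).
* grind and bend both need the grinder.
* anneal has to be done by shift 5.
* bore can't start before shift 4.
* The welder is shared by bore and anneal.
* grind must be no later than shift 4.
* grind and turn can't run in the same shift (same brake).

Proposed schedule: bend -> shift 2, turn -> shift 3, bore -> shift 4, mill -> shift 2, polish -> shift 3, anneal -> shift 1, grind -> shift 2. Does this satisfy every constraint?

No. grind and bend both need the grinder is not satisfied.

anneal has to be done by shift 5 — holds.
grind and turn can't run in the same shift (same brake) — holds.
The shop runs at most 2 operations per shift — violated.
The welder is shared by bore and anneal — holds.
bore can't start before shift 4 — holds.
grind must be no later than shift 4 — holds.
bend and anneal both need the lathe — holds.
grind and bend both need the grinder — violated.
bend and polish can't run in the same shift (same CNC) — holds.
The saw is shared by grind and polish — holds.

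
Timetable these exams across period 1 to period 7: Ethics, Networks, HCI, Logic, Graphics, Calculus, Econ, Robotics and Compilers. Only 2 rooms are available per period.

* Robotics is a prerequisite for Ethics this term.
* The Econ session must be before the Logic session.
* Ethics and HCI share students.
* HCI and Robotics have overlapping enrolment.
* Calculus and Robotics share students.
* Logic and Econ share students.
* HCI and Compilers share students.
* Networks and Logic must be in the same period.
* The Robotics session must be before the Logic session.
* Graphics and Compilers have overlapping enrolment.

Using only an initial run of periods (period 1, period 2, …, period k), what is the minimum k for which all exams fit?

5 periods

The precedence chain requires at least 2 distinct periods.
With at most 2 per period and 9 exams, at least 5 periods are needed.
5 works (last occupied period: period 5): for example Compilers in period 5; Ethics in period 3; Econ in period 1; Robotics in period 1; Graphics in period 3; Logic in period 2; Calculus in period 4; Networks in period 2; HCI in period 4.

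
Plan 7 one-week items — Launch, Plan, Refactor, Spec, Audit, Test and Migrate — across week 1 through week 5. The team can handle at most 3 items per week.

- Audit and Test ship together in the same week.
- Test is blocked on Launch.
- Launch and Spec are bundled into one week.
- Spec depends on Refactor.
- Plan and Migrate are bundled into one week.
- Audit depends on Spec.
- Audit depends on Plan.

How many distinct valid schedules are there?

Splitting on Launch: it can be week 2 (6), week 3 (10), week 4 (9). Listing each branch's schedules as (Plan, Refactor, Spec, Audit, Test, Migrate) by week number:
Launch=week 2: (1,1,2,3,3,1) (1,1,2,4,4,1) (1,1,2,5,5,1) (3,1,2,4,4,3) (3,1,2,5,5,3) (4,1,2,5,5,4) — 6.
Launch=week 3: (1,1,3,4,4,1) (1,1,3,5,5,1) (1,2,3,4,4,1) (1,2,3,5,5,1) (2,1,3,4,4,2) (2,1,3,5,5,2) (2,2,3,4,4,2) (2,2,3,5,5,2) (4,1,3,5,5,4) (4,2,3,5,5,4) — 10.
Launch=week 4: (1,1,4,5,5,1) (1,2,4,5,5,1) (1,3,4,5,5,1) (2,1,4,5,5,2) (2,2,4,5,5,2) (2,3,4,5,5,2) (3,1,4,5,5,3) (3,2,4,5,5,3) (3,3,4,5,5,3) — 9.
Summing: 6 + 10 + 9 = 25.

25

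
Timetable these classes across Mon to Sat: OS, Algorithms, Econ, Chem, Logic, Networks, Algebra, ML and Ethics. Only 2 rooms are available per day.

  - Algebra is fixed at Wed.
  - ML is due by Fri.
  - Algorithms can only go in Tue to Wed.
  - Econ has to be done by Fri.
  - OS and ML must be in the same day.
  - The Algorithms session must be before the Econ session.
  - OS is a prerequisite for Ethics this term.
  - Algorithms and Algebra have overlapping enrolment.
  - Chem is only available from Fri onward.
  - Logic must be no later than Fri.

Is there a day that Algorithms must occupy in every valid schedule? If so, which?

Algorithms's window is Tue–Wed.
Algebra is fixed at Wed, and Algorithms can't share a day with Algebra.
So Algorithms must be Tue.

Tue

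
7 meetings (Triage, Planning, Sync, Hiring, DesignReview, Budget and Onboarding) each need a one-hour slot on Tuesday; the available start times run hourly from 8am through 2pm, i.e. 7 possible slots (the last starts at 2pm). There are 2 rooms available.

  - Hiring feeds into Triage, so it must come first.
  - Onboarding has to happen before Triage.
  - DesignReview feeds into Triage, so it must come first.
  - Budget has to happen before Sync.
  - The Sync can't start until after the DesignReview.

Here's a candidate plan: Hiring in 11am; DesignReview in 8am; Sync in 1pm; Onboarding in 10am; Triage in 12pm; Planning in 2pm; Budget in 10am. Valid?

There are 2 rooms available — holds.
Hiring feeds into Triage, so it must come first — holds.
The Sync can't start until after the DesignReview — holds.
Onboarding has to happen before Triage — holds.
DesignReview feeds into Triage, so it must come first — holds.
Budget has to happen before Sync — holds.

Valid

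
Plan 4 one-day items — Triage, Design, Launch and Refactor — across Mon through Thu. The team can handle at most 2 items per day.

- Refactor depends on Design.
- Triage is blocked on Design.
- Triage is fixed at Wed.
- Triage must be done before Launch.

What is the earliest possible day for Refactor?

Tue

Precedence pushes Refactor to at least Tue.
Refactor at Tue is achievable: Triage=Wed; Refactor=Tue; Launch=Thu; Design=Mon.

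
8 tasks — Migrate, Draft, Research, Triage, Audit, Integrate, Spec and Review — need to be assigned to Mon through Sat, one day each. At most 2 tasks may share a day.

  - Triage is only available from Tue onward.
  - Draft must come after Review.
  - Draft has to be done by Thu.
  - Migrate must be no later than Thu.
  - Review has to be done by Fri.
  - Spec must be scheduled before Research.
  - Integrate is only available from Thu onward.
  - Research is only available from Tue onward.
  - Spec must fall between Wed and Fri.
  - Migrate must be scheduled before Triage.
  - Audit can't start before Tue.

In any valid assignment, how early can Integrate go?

Integrate is available from Thu.
Integrate at Thu is achievable: Audit -> Wed; Draft -> Tue; Research -> Thu; Migrate -> Mon; Integrate -> Thu; Review -> Mon; Triage -> Tue; Spec -> Wed.

Thu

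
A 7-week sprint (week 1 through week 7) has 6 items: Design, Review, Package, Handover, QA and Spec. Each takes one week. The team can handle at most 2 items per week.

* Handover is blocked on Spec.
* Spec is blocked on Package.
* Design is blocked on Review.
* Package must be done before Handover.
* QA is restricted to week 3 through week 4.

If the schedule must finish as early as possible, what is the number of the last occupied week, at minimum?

3

The precedence chain requires at least 3 distinct weeks.
With at most 2 per week and 6 work items, at least 3 weeks are needed.
3 works (last occupied week: week 3): for example Handover in week 3, Package in week 1, QA in week 3, Spec in week 2, Design in week 2, Review in week 1.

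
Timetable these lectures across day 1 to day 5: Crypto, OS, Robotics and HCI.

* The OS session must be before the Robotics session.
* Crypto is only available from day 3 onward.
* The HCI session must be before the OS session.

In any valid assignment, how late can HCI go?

Downstream work caps HCI at day 3.
HCI at day 3 is achievable: Crypto=day 3; HCI=day 3; OS=day 4; Robotics=day 5.

day 3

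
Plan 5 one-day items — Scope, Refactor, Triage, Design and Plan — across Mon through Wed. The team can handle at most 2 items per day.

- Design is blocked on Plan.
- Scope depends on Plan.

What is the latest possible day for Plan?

Downstream work caps Plan at Tue.
Plan at Tue is achievable: Triage=Mon, Plan=Tue, Design=Wed, Scope=Wed, Refactor=Mon.

Tue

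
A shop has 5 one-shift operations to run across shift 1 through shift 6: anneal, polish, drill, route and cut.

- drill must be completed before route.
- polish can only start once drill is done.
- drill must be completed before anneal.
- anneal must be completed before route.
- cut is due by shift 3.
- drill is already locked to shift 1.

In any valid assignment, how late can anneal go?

shift 5

Precedence pushes anneal to at least shift 2; downstream work caps anneal at shift 5.
anneal at shift 5 is achievable: polish in shift 2, route in shift 6, drill in shift 1, cut in shift 1, anneal in shift 5.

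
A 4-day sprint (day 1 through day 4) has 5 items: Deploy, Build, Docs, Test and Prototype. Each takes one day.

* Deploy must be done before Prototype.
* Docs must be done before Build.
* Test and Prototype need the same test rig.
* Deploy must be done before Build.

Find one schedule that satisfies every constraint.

Deploy=day 1, Prototype=day 2, Docs=day 1, Build=day 2, Test=day 1

Checking: Deploy(day 1) before Build(day 2); Deploy(day 1) before Prototype(day 2); Docs(day 1) before Build(day 2); Test(day 1) != Prototype(day 2).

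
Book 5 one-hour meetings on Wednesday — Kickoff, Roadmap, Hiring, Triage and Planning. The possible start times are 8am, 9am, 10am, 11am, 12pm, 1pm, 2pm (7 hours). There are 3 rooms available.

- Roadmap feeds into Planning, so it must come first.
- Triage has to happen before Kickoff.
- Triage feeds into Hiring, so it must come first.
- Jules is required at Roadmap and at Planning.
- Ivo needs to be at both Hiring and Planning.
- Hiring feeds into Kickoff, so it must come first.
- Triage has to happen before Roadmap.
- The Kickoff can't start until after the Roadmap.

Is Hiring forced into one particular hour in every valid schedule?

No

Hiring can be 9am (e.g. Planning=10am, Kickoff=10am, Hiring=9am, Roadmap=9am, Triage=8am) or 10am (e.g. Triage=8am; Hiring=10am; Kickoff=11am; Roadmap=9am; Planning=11am).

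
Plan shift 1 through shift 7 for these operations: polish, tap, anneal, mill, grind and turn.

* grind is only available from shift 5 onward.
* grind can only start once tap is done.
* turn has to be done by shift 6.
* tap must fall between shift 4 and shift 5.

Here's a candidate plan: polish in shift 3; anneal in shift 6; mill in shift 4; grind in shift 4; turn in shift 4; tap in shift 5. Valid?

grind can only start once tap is done — violated.
tap must fall between shift 4 and shift 5 — holds.
grind is only available from shift 5 onward — violated.
turn has to be done by shift 6 — holds.

Invalid. grind can only start once tap is done.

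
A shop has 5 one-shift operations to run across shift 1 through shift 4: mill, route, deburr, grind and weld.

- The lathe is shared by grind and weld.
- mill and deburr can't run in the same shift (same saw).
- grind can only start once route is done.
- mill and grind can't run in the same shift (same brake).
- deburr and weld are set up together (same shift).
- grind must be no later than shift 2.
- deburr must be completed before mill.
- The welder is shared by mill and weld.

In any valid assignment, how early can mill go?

Precedence pushes mill to at least shift 2.
mill at shift 3 is achievable: mill=shift 3, weld=shift 1, route=shift 1, grind=shift 2, deburr=shift 1.
Nothing earlier works — the conflict constraints rule out every shift before shift 3.

shift 3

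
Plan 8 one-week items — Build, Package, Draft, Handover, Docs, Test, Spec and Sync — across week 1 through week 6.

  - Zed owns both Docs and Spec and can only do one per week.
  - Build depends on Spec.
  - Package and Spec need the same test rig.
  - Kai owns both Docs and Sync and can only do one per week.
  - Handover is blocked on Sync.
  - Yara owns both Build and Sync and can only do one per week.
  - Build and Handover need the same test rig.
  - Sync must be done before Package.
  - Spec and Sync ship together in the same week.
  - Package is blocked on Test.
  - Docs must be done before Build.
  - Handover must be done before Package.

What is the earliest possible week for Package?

Precedence pushes Package to at least week 3.
Package at week 3 is achievable: Docs=week 2, Test=week 1, Handover=week 2, Spec=week 1, Package=week 3, Draft=week 1, Build=week 3, Sync=week 1.

week 3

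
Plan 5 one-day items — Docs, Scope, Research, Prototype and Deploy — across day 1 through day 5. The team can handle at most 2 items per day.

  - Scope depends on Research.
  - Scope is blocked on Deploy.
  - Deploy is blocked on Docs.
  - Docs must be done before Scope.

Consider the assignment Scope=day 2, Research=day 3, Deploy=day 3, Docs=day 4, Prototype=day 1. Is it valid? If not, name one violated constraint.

Scope depends on Research — violated.
Deploy is blocked on Docs — violated.
Docs must be done before Scope — violated.
Scope is blocked on Deploy — violated.
The team can handle at most 2 items per day — holds.

No. Docs must be done before Scope is not satisfied.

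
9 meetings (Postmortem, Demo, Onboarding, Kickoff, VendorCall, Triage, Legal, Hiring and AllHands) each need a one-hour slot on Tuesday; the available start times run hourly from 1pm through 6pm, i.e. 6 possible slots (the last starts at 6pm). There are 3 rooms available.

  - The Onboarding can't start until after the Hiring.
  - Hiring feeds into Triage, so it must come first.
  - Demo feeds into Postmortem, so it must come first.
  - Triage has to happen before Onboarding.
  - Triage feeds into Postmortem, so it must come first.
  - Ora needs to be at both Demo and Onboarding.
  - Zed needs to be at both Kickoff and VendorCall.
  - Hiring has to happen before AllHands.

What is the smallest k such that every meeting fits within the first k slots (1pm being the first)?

The precedence chain requires at least 3 distinct slots.
With at most 3 per slot and 9 meetings, at least 3 slots are needed.
3 works (last occupied slot: 3pm): for example Triage=2pm, Postmortem=3pm, Legal=3pm, Onboarding=3pm, VendorCall=2pm, Demo=1pm, AllHands=2pm, Kickoff=1pm, Hiring=1pm.

3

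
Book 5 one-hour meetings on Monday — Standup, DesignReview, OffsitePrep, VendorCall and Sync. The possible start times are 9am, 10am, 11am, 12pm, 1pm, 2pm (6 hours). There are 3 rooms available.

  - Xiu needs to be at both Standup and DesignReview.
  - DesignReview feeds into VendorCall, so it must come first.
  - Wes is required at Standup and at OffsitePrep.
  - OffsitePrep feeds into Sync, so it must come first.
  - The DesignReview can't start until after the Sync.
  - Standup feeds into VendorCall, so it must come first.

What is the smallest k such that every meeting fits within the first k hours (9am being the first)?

4 hours

The precedence chain requires at least 4 distinct hours.
With at most 3 per hour and 5 meetings, at least 2 hours are needed.
4 works (last occupied hour: 12pm): for example Standup -> 10am; VendorCall -> 12pm; OffsitePrep -> 9am; Sync -> 10am; DesignReview -> 11am.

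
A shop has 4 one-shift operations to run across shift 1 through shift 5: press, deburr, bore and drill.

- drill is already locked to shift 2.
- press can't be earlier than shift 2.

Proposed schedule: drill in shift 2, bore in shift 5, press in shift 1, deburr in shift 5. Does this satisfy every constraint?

drill is already locked to shift 2 — holds.
press can't be earlier than shift 2 — violated.

No. press can't be earlier than shift 2 is not satisfied.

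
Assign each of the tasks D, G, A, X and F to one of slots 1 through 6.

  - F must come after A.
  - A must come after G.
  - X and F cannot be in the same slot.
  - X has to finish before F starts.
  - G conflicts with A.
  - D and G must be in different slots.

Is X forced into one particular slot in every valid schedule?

No

X can be 1 (e.g. X in 1; G in 1; A in 2; D in 2; F in 3) or 2 (e.g. F in 3, D in 2, A in 2, G in 1, X in 2).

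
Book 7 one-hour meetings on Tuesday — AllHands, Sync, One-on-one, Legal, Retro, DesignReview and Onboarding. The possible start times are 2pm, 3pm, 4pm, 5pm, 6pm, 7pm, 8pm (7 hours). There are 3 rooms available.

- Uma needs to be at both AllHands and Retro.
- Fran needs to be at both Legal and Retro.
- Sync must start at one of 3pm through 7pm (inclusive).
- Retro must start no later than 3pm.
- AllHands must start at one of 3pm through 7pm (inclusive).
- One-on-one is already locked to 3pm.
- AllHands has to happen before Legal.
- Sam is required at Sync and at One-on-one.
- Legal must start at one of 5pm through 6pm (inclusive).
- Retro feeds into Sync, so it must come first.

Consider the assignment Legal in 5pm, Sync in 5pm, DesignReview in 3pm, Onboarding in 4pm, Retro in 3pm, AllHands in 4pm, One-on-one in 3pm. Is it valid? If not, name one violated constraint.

Sync must start at one of 3pm through 7pm (inclusive) — holds.
AllHands has to happen before Legal — holds.
Sam is required at Sync and at One-on-one — holds.
Legal must start at one of 5pm through 6pm (inclusive) — holds.
Fran needs to be at both Legal and Retro — holds.
Uma needs to be at both AllHands and Retro — holds.
AllHands must start at one of 3pm through 7pm (inclusive) — holds.
There are 3 rooms available — holds.
Retro must start no later than 3pm — holds.
One-on-one is already locked to 3pm — holds.
Retro feeds into Sync, so it must come first — holds.

Yes, all constraints hold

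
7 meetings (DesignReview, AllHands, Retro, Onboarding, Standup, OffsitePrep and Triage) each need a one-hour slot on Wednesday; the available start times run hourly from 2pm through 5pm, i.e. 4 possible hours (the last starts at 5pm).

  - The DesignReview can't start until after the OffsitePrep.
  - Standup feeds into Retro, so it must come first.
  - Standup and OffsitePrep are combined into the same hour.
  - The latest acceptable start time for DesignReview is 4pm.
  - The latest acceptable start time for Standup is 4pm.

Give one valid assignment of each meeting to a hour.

Retro=3pm, AllHands=2pm, Onboarding=2pm, OffsitePrep=2pm, Standup=2pm, DesignReview=3pm, Triage=2pm

Checking: Standup(2pm) before Retro(3pm); OffsitePrep(2pm) before DesignReview(3pm); Standup = OffsitePrep = 2pm; Standup=2pm in [2pm,4pm]; DesignReview=3pm in [2pm,4pm].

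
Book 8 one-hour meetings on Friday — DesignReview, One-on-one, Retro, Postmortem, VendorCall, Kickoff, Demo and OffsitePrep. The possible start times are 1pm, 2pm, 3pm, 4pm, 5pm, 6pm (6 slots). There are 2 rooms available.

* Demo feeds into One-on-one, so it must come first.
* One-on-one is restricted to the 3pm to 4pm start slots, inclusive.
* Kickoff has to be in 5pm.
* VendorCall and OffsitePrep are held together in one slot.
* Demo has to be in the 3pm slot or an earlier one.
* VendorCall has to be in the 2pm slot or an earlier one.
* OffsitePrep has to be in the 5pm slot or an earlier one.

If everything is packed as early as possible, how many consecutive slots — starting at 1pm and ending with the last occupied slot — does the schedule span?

5

The precedence chain requires at least 2 distinct slots.
With at most 2 per slot and 8 meetings, at least 4 slots are needed.
Kickoff can't be placed before 5pm — that is slot 5 counting from 1pm — so the schedule must run through at least 5 slots.
5 works (last occupied slot: 5pm): for example VendorCall in 1pm; Postmortem in 4pm; One-on-one in 3pm; Kickoff in 5pm; DesignReview in 2pm; Retro in 3pm; Demo in 2pm; OffsitePrep in 1pm.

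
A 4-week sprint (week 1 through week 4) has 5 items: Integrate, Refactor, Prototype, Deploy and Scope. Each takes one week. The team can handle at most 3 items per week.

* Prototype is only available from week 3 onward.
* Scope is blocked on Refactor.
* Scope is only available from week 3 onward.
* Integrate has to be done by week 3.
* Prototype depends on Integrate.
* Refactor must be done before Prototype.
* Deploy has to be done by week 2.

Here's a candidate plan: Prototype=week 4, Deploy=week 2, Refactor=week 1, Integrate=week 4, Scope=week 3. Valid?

No — it violates: Integrate has to be done by week 3

The team can handle at most 3 items per week — holds.
Prototype is only available from week 3 onward — holds.
Refactor must be done before Prototype — holds.
Scope is blocked on Refactor — holds.
Scope is only available from week 3 onward — holds.
Deploy has to be done by week 2 — holds.
Prototype depends on Integrate — violated.
Integrate has to be done by week 3 — violated.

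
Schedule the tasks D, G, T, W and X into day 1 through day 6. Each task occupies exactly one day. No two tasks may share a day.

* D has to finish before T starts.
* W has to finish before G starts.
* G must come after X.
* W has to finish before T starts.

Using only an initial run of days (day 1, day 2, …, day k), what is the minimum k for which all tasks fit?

5

The precedence chain requires at least 2 distinct days.
With at most 1 per day and 5 tasks, at least 5 days are needed.
5 works (last occupied day: day 5): for example D in day 4; G in day 3; X in day 2; W in day 1; T in day 5.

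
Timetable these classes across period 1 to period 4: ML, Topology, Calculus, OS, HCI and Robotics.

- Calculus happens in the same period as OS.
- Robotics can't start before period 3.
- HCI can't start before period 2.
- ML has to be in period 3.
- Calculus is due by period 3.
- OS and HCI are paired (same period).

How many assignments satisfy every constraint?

16

Splitting on Topology: it can be period 1 (4), period 2 (4), period 3 (4), period 4 (4). Listing each branch's schedules as (ML, Calculus, OS, HCI, Robotics) by period number:
Topology=period 1: (3,2,2,2,3) (3,2,2,2,4) (3,3,3,3,3) (3,3,3,3,4) — 4.
Topology=period 2: (3,2,2,2,3) (3,2,2,2,4) (3,3,3,3,3) (3,3,3,3,4) — 4.
Topology=period 3: (3,2,2,2,3) (3,2,2,2,4) (3,3,3,3,3) (3,3,3,3,4) — 4.
Topology=period 4: (3,2,2,2,3) (3,2,2,2,4) (3,3,3,3,3) (3,3,3,3,4) — 4.
Summing: 4 + 4 + 4 + 4 = 16.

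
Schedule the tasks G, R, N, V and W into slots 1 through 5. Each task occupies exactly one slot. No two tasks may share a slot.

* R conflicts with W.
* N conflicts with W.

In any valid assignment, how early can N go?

N at 1 is achievable: V=4; G=2; W=5; N=1; R=3.

1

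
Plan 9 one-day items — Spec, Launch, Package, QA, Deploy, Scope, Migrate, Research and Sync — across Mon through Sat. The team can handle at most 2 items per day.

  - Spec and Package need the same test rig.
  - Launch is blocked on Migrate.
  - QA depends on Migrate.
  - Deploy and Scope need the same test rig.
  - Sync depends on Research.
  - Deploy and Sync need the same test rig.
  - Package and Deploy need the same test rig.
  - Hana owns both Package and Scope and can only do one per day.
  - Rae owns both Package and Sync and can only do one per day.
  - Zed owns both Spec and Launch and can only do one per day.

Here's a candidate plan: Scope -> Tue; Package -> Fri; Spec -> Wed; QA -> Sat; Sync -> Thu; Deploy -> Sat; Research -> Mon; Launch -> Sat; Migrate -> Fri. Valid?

Package and Deploy need the same test rig — holds.
Spec and Package need the same test rig — holds.
Deploy and Sync need the same test rig — holds.
Hana owns both Package and Scope and can only do one per day — holds.
Deploy and Scope need the same test rig — holds.
Zed owns both Spec and Launch and can only do one per day — holds.
Launch is blocked on Migrate — holds.
The team can handle at most 2 items per day — violated.
Rae owns both Package and Sync and can only do one per day — holds.
QA depends on Migrate — holds.
Sync depends on Research — holds.

No — it violates: The team can handle at most 2 items per day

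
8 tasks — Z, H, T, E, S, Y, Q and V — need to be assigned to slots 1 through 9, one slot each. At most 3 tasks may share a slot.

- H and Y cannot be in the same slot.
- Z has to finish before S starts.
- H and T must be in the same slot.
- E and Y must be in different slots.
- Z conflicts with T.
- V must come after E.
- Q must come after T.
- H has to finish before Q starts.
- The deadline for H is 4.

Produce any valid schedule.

S=3, E=1, V=2, T=1, Q=2, Z=2, Y=3, H=1

Checking: E(1) before V(2); Z(2) before S(3); H(1) before Q(2); T(1) before Q(2); Z(2) != T(1); H(1) != Y(3); E(1) != Y(3); H = T = 1; H=1 in [1,4]; max 3 per slot (cap 3).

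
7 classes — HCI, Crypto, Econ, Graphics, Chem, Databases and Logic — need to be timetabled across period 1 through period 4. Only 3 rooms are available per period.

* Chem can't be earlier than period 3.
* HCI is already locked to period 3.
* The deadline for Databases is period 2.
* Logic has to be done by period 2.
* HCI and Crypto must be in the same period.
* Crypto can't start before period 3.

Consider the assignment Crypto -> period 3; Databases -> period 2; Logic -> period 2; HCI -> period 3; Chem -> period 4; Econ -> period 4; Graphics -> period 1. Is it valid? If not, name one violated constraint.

HCI and Crypto must be in the same period — holds.
Logic has to be done by period 2 — holds.
Chem can't be earlier than period 3 — holds.
Crypto can't start before period 3 — holds.
Only 3 rooms are available per period — holds.
The deadline for Databases is period 2 — holds.
HCI is already locked to period 3 — holds.

Yes, all constraints hold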